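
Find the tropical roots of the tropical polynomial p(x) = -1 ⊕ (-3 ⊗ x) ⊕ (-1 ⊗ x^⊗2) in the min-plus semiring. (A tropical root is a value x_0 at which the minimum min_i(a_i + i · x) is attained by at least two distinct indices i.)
Roots: {-2, 2}

Each tropical root is a break point of the lower envelope of the lines y = a_i + i · x (there are 3 lines, with slopes 0, 1, ..., 2). Only the lines that attain the minimum somewhere contribute to roots; other lines are dominated. Here the surviving (envelope) indices are i = 2, i = 1, i = 0.
Intersections between consecutive envelope lines give the roots: for adjacent envelope indices i < j the intersection is x = (a_i − a_j) / (j − i). Reading off the sorted break points: {-2, 2}.
Verification: at each break x_0, at least two indices attain the minimum of min_i(a_i + i · x_0).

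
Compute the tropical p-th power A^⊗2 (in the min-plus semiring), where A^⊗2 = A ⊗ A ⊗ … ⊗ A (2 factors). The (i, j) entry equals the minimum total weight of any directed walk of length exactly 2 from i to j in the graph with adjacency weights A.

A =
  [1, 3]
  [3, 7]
A^⊗2 =
  [2, 4]
  [4, 6]

Each entry (A^⊗2)_ij equals the minimum over all length-2 walks i = v_0 → v_1 → … → v_2 = j of Σ_t A[v_t][v_{t+1}]. For example, for (i, j) = (0, 1) we minimise over 2 possible intermediate vertex sequences; the minimum is 4, attained along the walk 0 → 0 → 1.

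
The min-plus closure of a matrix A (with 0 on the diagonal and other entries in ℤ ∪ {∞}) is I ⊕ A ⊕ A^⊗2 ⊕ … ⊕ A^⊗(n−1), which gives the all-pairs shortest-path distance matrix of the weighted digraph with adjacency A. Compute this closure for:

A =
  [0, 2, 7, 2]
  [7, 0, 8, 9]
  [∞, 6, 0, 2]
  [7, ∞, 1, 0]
Closure =
  [0, 2, 3, 2]
  [7, 0, 8, 9]
  [9, 6, 0, 2]
  [7, 7, 1, 0]

This is the Floyd-Warshall all-pairs shortest-path computation. For each intermediate vertex k = 0, 1, …, 3, update dist[i][j] ← min(dist[i][j], dist[i][k] + dist[k][j]). The final matrix gives, for each (i, j), the minimum total weight of any directed path from i to j (possibly empty when i = j).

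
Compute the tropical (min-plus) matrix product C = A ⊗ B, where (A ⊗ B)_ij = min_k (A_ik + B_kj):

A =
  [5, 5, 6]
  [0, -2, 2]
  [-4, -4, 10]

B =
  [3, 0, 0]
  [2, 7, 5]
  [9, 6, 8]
A ⊗ B =
  [7, 5, 5]
  [0, 0, 0]
  [-2, -4, -4]

Apply the min-plus product entry-by-entry:
  C[0][0] = min over k of (A[0][0] + B[0][0] = 5 + 3 = 8, A[0][1] + B[1][0] = 5 + 2 = 7, A[0][2] + B[2][0] = 6 + 9 = 15) = 7 (attained at k = 1)
  C[0][1] = min over k of (A[0][0] + B[0][1] = 5 + 0 = 5, A[0][1] + B[1][1] = 5 + 7 = 12, A[0][2] + B[2][1] = 6 + 6 = 12) = 5 (attained at k = 0)
  C[0][2] = min over k of (A[0][0] + B[0][2] = 5 + 0 = 5, A[0][1] + B[1][2] = 5 + 5 = 10, A[0][2] + B[2][2] = 6 + 8 = 14) = 5 (attained at k = 0)
  C[1][0] = min over k of (A[1][0] + B[0][0] = 0 + 3 = 3, A[1][1] + B[1][0] = -2 + 2 = 0, A[1][2] + B[2][0] = 2 + 9 = 11) = 0 (attained at k = 1)
  C[1][1] = min over k of (A[1][0] + B[0][1] = 0 + 0 = 0, A[1][1] + B[1][1] = -2 + 7 = 5, A[1][2] + B[2][1] = 2 + 6 = 8) = 0 (attained at k = 0)
  C[1][2] = min over k of (A[1][0] + B[0][2] = 0 + 0 = 0, A[1][1] + B[1][2] = -2 + 5 = 3, A[1][2] + B[2][2] = 2 + 8 = 10) = 0 (attained at k = 0)
  C[2][0] = min over k of (A[2][0] + B[0][0] = -4 + 3 = -1, A[2][1] + B[1][0] = -4 + 2 = -2, A[2][2] + B[2][0] = 10 + 9 = 19) = -2 (attained at k = 1)
  C[2][1] = min over k of (A[2][0] + B[0][1] = -4 + 0 = -4, A[2][1] + B[1][1] = -4 + 7 = 3, A[2][2] + B[2][1] = 10 + 6 = 16) = -4 (attained at k = 0)
  C[2][2] = min over k of (A[2][0] + B[0][2] = -4 + 0 = -4, A[2][1] + B[1][2] = -4 + 5 = 1, A[2][2] + B[2][2] = 10 + 8 = 18) = -4 (attained at k = 0)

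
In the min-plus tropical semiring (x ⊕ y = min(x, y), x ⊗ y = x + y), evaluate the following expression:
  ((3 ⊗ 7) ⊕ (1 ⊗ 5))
((3 ⊗ 7) ⊕ (1 ⊗ 5)) = 6

Expand innermost to outermost. Recall ⊕ takes the minimum of its arguments and ⊗ takes their sum. Working out the expression ((3 ⊗ 7) ⊕ (1 ⊗ 5)) gives 6.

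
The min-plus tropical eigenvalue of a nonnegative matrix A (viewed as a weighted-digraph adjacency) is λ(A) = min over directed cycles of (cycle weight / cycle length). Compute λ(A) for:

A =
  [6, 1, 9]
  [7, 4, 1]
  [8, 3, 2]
λ(A) = 2

Enumerate directed cycles and compute their means (weight / length). Sample:
  cycle 0 → 0: weight = 6, length = 1, mean = 6/1 ≈ 6.000
  cycle 1 → 1: weight = 4, length = 1, mean = 4/1 ≈ 4.000
  cycle 2 → 2: weight = 2, length = 1, mean = 2/1 ≈ 2.000
  cycle 0 → 1 → 0: weight = 8, length = 2, mean = 8/2 ≈ 4.000
  cycle 0 → 2 → 0: weight = 17, length = 2, mean = 17/2 ≈ 8.500
  cycle 1 → 0 → 1: weight = 8, length = 2, mean = 8/2 ≈ 4.000
Minimum mean = 2.000, attained e.g. along the cycle 2 → 2 with weight 2 and length 1. So λ(A) = 2/1 = 2.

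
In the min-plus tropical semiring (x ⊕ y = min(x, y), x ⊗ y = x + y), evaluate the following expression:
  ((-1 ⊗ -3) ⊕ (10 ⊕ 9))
((-1 ⊗ -3) ⊕ (10 ⊕ 9)) = -4

Expand innermost to outermost. Recall ⊕ takes the minimum of its arguments and ⊗ takes their sum. Working out the expression ((-1 ⊗ -3) ⊕ (10 ⊕ 9)) gives -4.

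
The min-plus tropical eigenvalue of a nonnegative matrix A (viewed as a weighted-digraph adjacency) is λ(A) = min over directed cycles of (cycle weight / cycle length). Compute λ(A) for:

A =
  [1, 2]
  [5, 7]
λ(A) = 1

Enumerate directed cycles and compute their means (weight / length). Sample:
  cycle 0 → 0: weight = 1, length = 1, mean = 1/1 ≈ 1.000
  cycle 1 → 1: weight = 7, length = 1, mean = 7/1 ≈ 7.000
  cycle 0 → 1 → 0: weight = 7, length = 2, mean = 7/2 ≈ 3.500
  cycle 1 → 0 → 1: weight = 7, length = 2, mean = 7/2 ≈ 3.500
Minimum mean = 1.000, attained e.g. along the cycle 0 → 0 with weight 1 and length 1. So λ(A) = 1/1 = 1.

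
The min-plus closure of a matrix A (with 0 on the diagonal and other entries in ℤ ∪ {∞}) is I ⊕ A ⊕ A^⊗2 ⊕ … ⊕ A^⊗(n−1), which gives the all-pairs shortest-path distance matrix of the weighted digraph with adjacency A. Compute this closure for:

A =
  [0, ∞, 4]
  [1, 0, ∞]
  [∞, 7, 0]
Closure =
  [0, 11, 4]
  [1, 0, 5]
  [8, 7, 0]

This is the Floyd-Warshall all-pairs shortest-path computation. For each intermediate vertex k = 0, 1, …, 2, update dist[i][j] ← min(dist[i][j], dist[i][k] + dist[k][j]). The final matrix gives, for each (i, j), the minimum total weight of any directed path from i to j (possibly empty when i = j).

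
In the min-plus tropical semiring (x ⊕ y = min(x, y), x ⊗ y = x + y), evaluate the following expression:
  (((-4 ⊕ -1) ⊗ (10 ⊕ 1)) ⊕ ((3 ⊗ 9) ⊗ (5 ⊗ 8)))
(((-4 ⊕ -1) ⊗ (10 ⊕ 1)) ⊕ ((3 ⊗ 9) ⊗ (5 ⊗ 8))) = -3

Expand innermost to outermost. Recall ⊕ takes the minimum of its arguments and ⊗ takes their sum. Working out the expression (((-4 ⊕ -1) ⊗ (10 ⊕ 1)) ⊕ ((3 ⊗ 9) ⊗ (5 ⊗ 8))) gives -3.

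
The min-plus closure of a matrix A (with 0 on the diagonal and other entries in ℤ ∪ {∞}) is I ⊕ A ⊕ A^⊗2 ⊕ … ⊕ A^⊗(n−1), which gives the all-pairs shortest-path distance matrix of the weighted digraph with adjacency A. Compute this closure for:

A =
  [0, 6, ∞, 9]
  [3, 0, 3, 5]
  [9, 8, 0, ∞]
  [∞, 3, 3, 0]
Closure =
  [0, 6, 9, 9]
  [3, 0, 3, 5]
  [9, 8, 0, 13]
  [6, 3, 3, 0]

This is the Floyd-Warshall all-pairs shortest-path computation. For each intermediate vertex k = 0, 1, …, 3, update dist[i][j] ← min(dist[i][j], dist[i][k] + dist[k][j]). The final matrix gives, for each (i, j), the minimum total weight of any directed path from i to j (possibly empty when i = j).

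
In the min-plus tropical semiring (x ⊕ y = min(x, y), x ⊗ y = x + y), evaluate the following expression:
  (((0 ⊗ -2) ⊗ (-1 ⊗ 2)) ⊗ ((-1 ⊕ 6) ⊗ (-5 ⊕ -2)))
(((0 ⊗ -2) ⊗ (-1 ⊗ 2)) ⊗ ((-1 ⊕ 6) ⊗ (-5 ⊕ -2))) = -7

Expand innermost to outermost. Recall ⊕ takes the minimum of its arguments and ⊗ takes their sum. Working out the expression (((0 ⊗ -2) ⊗ (-1 ⊗ 2)) ⊗ ((-1 ⊕ 6) ⊗ (-5 ⊕ -2))) gives -7.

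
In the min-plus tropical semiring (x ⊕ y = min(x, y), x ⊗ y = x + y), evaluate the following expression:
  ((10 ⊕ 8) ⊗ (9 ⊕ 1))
((10 ⊕ 8) ⊗ (9 ⊕ 1)) = 9

Expand innermost to outermost. Recall ⊕ takes the minimum of its arguments and ⊗ takes their sum. Working out the expression ((10 ⊕ 8) ⊗ (9 ⊕ 1)) gives 9.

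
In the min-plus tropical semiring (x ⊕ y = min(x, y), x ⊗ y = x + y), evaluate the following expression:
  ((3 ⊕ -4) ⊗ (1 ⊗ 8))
((3 ⊕ -4) ⊗ (1 ⊗ 8)) = 5

Expand innermost to outermost. Recall ⊕ takes the minimum of its arguments and ⊗ takes their sum. Working out the expression ((3 ⊕ -4) ⊗ (1 ⊗ 8)) gives 5.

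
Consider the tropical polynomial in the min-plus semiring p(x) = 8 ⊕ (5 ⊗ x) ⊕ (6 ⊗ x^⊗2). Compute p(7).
p(7) = 8

A tropical monomial a ⊗ x^⊗i evaluates to a + i · x. Evaluating each term at x = 7:
  Term 0 contributes 8 + 0 · 7 = 8
  Term 1 contributes 5 + 1 · 7 = 12
  Term 2 contributes 6 + 2 · 7 = 20
p(7) = ⊕ of these = min[8, 12, 20] = 8.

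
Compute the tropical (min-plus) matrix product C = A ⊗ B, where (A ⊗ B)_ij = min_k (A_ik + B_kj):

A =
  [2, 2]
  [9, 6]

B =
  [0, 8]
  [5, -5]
A ⊗ B =
  [2, -3]
  [9, 1]

Apply the min-plus product entry-by-entry:
  C[0][0] = min over k of (A[0][0] + B[0][0] = 2 + 0 = 2, A[0][1] + B[1][0] = 2 + 5 = 7) = 2 (attained at k = 0)
  C[0][1] = min over k of (A[0][0] + B[0][1] = 2 + 8 = 10, A[0][1] + B[1][1] = 2 + -5 = -3) = -3 (attained at k = 1)
  C[1][0] = min over k of (A[1][0] + B[0][0] = 9 + 0 = 9, A[1][1] + B[1][0] = 6 + 5 = 11) = 9 (attained at k = 0)
  C[1][1] = min over k of (A[1][0] + B[0][1] = 9 + 8 = 17, A[1][1] + B[1][1] = 6 + -5 = 1) = 1 (attained at k = 1)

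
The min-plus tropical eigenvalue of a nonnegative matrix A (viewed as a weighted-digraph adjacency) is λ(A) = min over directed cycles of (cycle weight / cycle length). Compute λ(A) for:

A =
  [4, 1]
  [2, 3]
λ(A) = 3/2

Enumerate directed cycles and compute their means (weight / length). Sample:
  cycle 0 → 0: weight = 4, length = 1, mean = 4/1 ≈ 4.000
  cycle 1 → 1: weight = 3, length = 1, mean = 3/1 ≈ 3.000
  cycle 0 → 1 → 0: weight = 3, length = 2, mean = 3/2 ≈ 1.500
  cycle 1 → 0 → 1: weight = 3, length = 2, mean = 3/2 ≈ 1.500
Minimum mean = 1.500, attained e.g. along the cycle 0 → 1 → 0 with weight 3 and length 2. So λ(A) = 3/2 = 3/2.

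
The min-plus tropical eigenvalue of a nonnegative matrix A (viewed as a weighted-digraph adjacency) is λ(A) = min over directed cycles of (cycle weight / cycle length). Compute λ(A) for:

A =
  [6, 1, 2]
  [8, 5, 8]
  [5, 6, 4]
λ(A) = 7/2

Enumerate directed cycles and compute their means (weight / length). Sample:
  cycle 0 → 0: weight = 6, length = 1, mean = 6/1 ≈ 6.000
  cycle 1 → 1: weight = 5, length = 1, mean = 5/1 ≈ 5.000
  cycle 2 → 2: weight = 4, length = 1, mean = 4/1 ≈ 4.000
  cycle 0 → 1 → 0: weight = 9, length = 2, mean = 9/2 ≈ 4.500
  cycle 0 → 2 → 0: weight = 7, length = 2, mean = 7/2 ≈ 3.500
  cycle 1 → 0 → 1: weight = 9, length = 2, mean = 9/2 ≈ 4.500
Minimum mean = 3.500, attained e.g. along the cycle 0 → 2 → 0 with weight 7 and length 2. So λ(A) = 7/2 = 7/2.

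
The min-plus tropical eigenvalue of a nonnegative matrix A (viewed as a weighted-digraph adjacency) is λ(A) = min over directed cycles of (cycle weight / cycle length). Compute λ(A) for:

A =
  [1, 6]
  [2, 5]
λ(A) = 1

Enumerate directed cycles and compute their means (weight / length). Sample:
  cycle 0 → 0: weight = 1, length = 1, mean = 1/1 ≈ 1.000
  cycle 1 → 1: weight = 5, length = 1, mean = 5/1 ≈ 5.000
  cycle 0 → 1 → 0: weight = 8, length = 2, mean = 8/2 ≈ 4.000
  cycle 1 → 0 → 1: weight = 8, length = 2, mean = 8/2 ≈ 4.000
Minimum mean = 1.000, attained e.g. along the cycle 0 → 0 with weight 1 and length 1. So λ(A) = 1/1 = 1.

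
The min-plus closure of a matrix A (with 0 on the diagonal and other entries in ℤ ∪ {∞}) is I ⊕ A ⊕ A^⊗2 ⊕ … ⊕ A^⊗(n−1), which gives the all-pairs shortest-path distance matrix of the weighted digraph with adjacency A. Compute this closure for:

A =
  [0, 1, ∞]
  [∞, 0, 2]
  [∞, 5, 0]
Closure =
  [0, 1, 3]
  [∞, 0, 2]
  [∞, 5, 0]

This is the Floyd-Warshall all-pairs shortest-path computation. For each intermediate vertex k = 0, 1, …, 2, update dist[i][j] ← min(dist[i][j], dist[i][k] + dist[k][j]). The final matrix gives, for each (i, j), the minimum total weight of any directed path from i to j (possibly empty when i = j).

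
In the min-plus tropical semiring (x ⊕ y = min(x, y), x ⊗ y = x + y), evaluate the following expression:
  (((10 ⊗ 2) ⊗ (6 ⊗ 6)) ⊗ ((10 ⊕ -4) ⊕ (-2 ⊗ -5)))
(((10 ⊗ 2) ⊗ (6 ⊗ 6)) ⊗ ((10 ⊕ -4) ⊕ (-2 ⊗ -5))) = 17

Expand innermost to outermost. Recall ⊕ takes the minimum of its arguments and ⊗ takes their sum. Working out the expression (((10 ⊗ 2) ⊗ (6 ⊗ 6)) ⊗ ((10 ⊕ -4) ⊕ (-2 ⊗ -5))) gives 17.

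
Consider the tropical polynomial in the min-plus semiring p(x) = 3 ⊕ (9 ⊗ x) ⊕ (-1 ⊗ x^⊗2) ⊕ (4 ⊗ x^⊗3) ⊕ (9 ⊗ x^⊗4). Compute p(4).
p(4) = 3

A tropical monomial a ⊗ x^⊗i evaluates to a + i · x. Evaluating each term at x = 4:
  Term 0 contributes 3 + 0 · 4 = 3
  Term 1 contributes 9 + 1 · 4 = 13
  Term 2 contributes -1 + 2 · 4 = 7
  Term 3 contributes 4 + 3 · 4 = 16
  Term 4 contributes 9 + 4 · 4 = 25
p(4) = ⊕ of these = min[3, 13, 7, 16, 25] = 3.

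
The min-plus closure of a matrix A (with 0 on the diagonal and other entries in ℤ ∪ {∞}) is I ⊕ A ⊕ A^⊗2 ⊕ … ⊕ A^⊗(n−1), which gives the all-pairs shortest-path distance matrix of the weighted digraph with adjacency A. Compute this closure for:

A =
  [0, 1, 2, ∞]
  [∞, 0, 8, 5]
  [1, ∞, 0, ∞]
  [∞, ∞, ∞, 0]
Closure =
  [0, 1, 2, 6]
  [9, 0, 8, 5]
  [1, 2, 0, 7]
  [∞, ∞, ∞, 0]

This is the Floyd-Warshall all-pairs shortest-path computation. For each intermediate vertex k = 0, 1, …, 3, update dist[i][j] ← min(dist[i][j], dist[i][k] + dist[k][j]). The final matrix gives, for each (i, j), the minimum total weight of any directed path from i to j (possibly empty when i = j).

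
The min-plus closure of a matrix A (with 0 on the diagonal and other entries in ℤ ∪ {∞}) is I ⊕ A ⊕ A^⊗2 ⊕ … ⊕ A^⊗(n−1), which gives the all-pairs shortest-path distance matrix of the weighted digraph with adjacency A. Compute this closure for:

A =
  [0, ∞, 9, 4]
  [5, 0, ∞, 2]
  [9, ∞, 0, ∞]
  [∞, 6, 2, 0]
Closure =
  [0, 10, 6, 4]
  [5, 0, 4, 2]
  [9, 19, 0, 13]
  [11, 6, 2, 0]

This is the Floyd-Warshall all-pairs shortest-path computation. For each intermediate vertex k = 0, 1, …, 3, update dist[i][j] ← min(dist[i][j], dist[i][k] + dist[k][j]). The final matrix gives, for each (i, j), the minimum total weight of any directed path from i to j (possibly empty when i = j).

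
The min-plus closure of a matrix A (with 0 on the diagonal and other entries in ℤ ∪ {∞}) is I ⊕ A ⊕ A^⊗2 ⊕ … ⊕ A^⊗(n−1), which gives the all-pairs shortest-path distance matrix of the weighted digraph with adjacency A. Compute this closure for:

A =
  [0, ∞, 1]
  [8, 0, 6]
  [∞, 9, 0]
Closure =
  [0, 10, 1]
  [8, 0, 6]
  [17, 9, 0]

This is the Floyd-Warshall all-pairs shortest-path computation. For each intermediate vertex k = 0, 1, …, 2, update dist[i][j] ← min(dist[i][j], dist[i][k] + dist[k][j]). The final matrix gives, for each (i, j), the minimum total weight of any directed path from i to j (possibly empty when i = j).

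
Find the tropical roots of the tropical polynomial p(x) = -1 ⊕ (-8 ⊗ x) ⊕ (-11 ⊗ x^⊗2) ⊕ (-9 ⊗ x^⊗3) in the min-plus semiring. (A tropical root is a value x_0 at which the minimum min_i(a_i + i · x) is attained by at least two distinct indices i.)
Roots: {-2, 3, 7}

Each tropical root is a break point of the lower envelope of the lines y = a_i + i · x (there are 4 lines, with slopes 0, 1, ..., 3). Only the lines that attain the minimum somewhere contribute to roots; other lines are dominated. Here the surviving (envelope) indices are i = 3, i = 2, i = 1, i = 0.
Intersections between consecutive envelope lines give the roots: for adjacent envelope indices i < j the intersection is x = (a_i − a_j) / (j − i). Reading off the sorted break points: {-2, 3, 7}.
Verification: at each break x_0, at least two indices attain the minimum of min_i(a_i + i · x_0).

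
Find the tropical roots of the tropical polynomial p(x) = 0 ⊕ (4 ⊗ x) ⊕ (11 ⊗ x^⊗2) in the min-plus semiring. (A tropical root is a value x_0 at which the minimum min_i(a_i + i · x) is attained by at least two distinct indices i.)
Roots: {-7, -4}

Each tropical root is a break point of the lower envelope of the lines y = a_i + i · x (there are 3 lines, with slopes 0, 1, ..., 2). Only the lines that attain the minimum somewhere contribute to roots; other lines are dominated. Here the surviving (envelope) indices are i = 2, i = 1, i = 0.
Intersections between consecutive envelope lines give the roots: for adjacent envelope indices i < j the intersection is x = (a_i − a_j) / (j − i). Reading off the sorted break points: {-7, -4}.
Verification: at each break x_0, at least two indices attain the minimum of min_i(a_i + i · x_0).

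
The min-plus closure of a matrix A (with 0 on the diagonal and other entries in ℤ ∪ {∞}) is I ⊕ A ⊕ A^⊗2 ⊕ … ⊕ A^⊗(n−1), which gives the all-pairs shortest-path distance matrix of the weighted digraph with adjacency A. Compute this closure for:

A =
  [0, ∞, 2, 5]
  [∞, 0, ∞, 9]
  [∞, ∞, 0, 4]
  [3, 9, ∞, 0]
Closure =
  [0, 14, 2, 5]
  [12, 0, 14, 9]
  [7, 13, 0, 4]
  [3, 9, 5, 0]

This is the Floyd-Warshall all-pairs shortest-path computation. For each intermediate vertex k = 0, 1, …, 3, update dist[i][j] ← min(dist[i][j], dist[i][k] + dist[k][j]). The final matrix gives, for each (i, j), the minimum total weight of any directed path from i to j (possibly empty when i = j).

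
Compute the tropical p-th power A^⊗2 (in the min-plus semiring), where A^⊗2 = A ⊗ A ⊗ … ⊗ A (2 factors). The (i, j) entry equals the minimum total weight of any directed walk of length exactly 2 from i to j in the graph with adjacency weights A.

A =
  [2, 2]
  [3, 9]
A^⊗2 =
  [4, 4]
  [5, 5]

Each entry (A^⊗2)_ij equals the minimum over all length-2 walks i = v_0 → v_1 → … → v_2 = j of Σ_t A[v_t][v_{t+1}]. For example, for (i, j) = (0, 1) we minimise over 2 possible intermediate vertex sequences; the minimum is 4, attained along the walk 0 → 0 → 1.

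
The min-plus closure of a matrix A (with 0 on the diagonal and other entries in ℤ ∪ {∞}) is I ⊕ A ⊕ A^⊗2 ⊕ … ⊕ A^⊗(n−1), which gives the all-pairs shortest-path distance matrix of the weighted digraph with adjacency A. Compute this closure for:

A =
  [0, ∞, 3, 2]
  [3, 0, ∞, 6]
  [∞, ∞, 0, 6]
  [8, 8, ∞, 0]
Closure =
  [0, 10, 3, 2]
  [3, 0, 6, 5]
  [14, 14, 0, 6]
  [8, 8, 11, 0]

This is the Floyd-Warshall all-pairs shortest-path computation. For each intermediate vertex k = 0, 1, …, 3, update dist[i][j] ← min(dist[i][j], dist[i][k] + dist[k][j]). The final matrix gives, for each (i, j), the minimum total weight of any directed path from i to j (possibly empty when i = j).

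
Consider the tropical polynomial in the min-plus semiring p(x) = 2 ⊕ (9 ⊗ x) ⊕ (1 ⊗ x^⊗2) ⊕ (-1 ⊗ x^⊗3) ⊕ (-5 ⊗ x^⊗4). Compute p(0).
p(0) = -5

A tropical monomial a ⊗ x^⊗i evaluates to a + i · x. Evaluating each term at x = 0:
  Term 0 contributes 2 + 0 · 0 = 2
  Term 1 contributes 9 + 1 · 0 = 9
  Term 2 contributes 1 + 2 · 0 = 1
  Term 3 contributes -1 + 3 · 0 = -1
  Term 4 contributes -5 + 4 · 0 = -5
p(0) = ⊕ of these = min[2, 9, 1, -1, -5] = -5.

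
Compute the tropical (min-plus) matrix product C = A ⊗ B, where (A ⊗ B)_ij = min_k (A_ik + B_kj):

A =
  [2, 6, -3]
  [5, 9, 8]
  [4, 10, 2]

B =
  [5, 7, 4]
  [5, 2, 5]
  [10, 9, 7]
A ⊗ B =
  [7, 6, 4]
  [10, 11, 9]
  [9, 11, 8]

Apply the min-plus product entry-by-entry:
  C[0][0] = min over k of (A[0][0] + B[0][0] = 2 + 5 = 7, A[0][1] + B[1][0] = 6 + 5 = 11, A[0][2] + B[2][0] = -3 + 10 = 7) = 7 (attained at k = 0)
  C[0][1] = min over k of (A[0][0] + B[0][1] = 2 + 7 = 9, A[0][1] + B[1][1] = 6 + 2 = 8, A[0][2] + B[2][1] = -3 + 9 = 6) = 6 (attained at k = 2)
  C[0][2] = min over k of (A[0][0] + B[0][2] = 2 + 4 = 6, A[0][1] + B[1][2] = 6 + 5 = 11, A[0][2] + B[2][2] = -3 + 7 = 4) = 4 (attained at k = 2)
  C[1][0] = min over k of (A[1][0] + B[0][0] = 5 + 5 = 10, A[1][1] + B[1][0] = 9 + 5 = 14, A[1][2] + B[2][0] = 8 + 10 = 18) = 10 (attained at k = 0)
  C[1][1] = min over k of (A[1][0] + B[0][1] = 5 + 7 = 12, A[1][1] + B[1][1] = 9 + 2 = 11, A[1][2] + B[2][1] = 8 + 9 = 17) = 11 (attained at k = 1)
  C[1][2] = min over k of (A[1][0] + B[0][2] = 5 + 4 = 9, A[1][1] + B[1][2] = 9 + 5 = 14, A[1][2] + B[2][2] = 8 + 7 = 15) = 9 (attained at k = 0)
  C[2][0] = min over k of (A[2][0] + B[0][0] = 4 + 5 = 9, A[2][1] + B[1][0] = 10 + 5 = 15, A[2][2] + B[2][0] = 2 + 10 = 12) = 9 (attained at k = 0)
  C[2][1] = min over k of (A[2][0] + B[0][1] = 4 + 7 = 11, A[2][1] + B[1][1] = 10 + 2 = 12, A[2][2] + B[2][1] = 2 + 9 = 11) = 11 (attained at k = 0)
  C[2][2] = min over k of (A[2][0] + B[0][2] = 4 + 4 = 8, A[2][1] + B[1][2] = 10 + 5 = 15, A[2][2] + B[2][2] = 2 + 7 = 9) = 8 (attained at k = 0)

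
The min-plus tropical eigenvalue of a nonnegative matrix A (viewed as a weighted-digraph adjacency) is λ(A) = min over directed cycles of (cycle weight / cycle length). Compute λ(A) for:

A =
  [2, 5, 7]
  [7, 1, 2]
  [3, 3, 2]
λ(A) = 1

Enumerate directed cycles and compute their means (weight / length). Sample:
  cycle 0 → 0: weight = 2, length = 1, mean = 2/1 ≈ 2.000
  cycle 1 → 1: weight = 1, length = 1, mean = 1/1 ≈ 1.000
  cycle 2 → 2: weight = 2, length = 1, mean = 2/1 ≈ 2.000
  cycle 0 → 1 → 0: weight = 12, length = 2, mean = 12/2 ≈ 6.000
  cycle 0 → 2 → 0: weight = 10, length = 2, mean = 10/2 ≈ 5.000
  cycle 1 → 0 → 1: weight = 12, length = 2, mean = 12/2 ≈ 6.000
Minimum mean = 1.000, attained e.g. along the cycle 1 → 1 with weight 1 and length 1. So λ(A) = 1/1 = 1.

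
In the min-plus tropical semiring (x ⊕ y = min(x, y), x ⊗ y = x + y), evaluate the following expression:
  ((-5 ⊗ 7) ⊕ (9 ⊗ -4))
((-5 ⊗ 7) ⊕ (9 ⊗ -4)) = 2

Expand innermost to outermost. Recall ⊕ takes the minimum of its arguments and ⊗ takes their sum. Working out the expression ((-5 ⊗ 7) ⊕ (9 ⊗ -4)) gives 2.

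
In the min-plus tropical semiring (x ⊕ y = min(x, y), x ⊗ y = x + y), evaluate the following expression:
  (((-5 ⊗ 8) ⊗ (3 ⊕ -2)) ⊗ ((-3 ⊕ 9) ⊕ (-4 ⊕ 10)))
(((-5 ⊗ 8) ⊗ (3 ⊕ -2)) ⊗ ((-3 ⊕ 9) ⊕ (-4 ⊕ 10))) = -3

Expand innermost to outermost. Recall ⊕ takes the minimum of its arguments and ⊗ takes their sum. Working out the expression (((-5 ⊗ 8) ⊗ (3 ⊕ -2)) ⊗ ((-3 ⊕ 9) ⊕ (-4 ⊕ 10))) gives -3.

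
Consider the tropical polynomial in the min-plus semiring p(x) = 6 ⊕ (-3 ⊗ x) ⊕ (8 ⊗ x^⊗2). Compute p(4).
p(4) = 1

A tropical monomial a ⊗ x^⊗i evaluates to a + i · x. Evaluating each term at x = 4:
  Term 0 contributes 6 + 0 · 4 = 6
  Term 1 contributes -3 + 1 · 4 = 1
  Term 2 contributes 8 + 2 · 4 = 16
p(4) = ⊕ of these = min[6, 1, 16] = 1.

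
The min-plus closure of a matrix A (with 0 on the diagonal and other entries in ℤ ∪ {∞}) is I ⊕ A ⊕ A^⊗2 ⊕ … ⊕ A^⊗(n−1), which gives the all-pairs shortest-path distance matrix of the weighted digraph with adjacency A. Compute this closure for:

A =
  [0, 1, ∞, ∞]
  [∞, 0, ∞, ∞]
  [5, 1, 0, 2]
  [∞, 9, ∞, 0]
Closure =
  [0, 1, ∞, ∞]
  [∞, 0, ∞, ∞]
  [5, 1, 0, 2]
  [∞, 9, ∞, 0]

This is the Floyd-Warshall all-pairs shortest-path computation. For each intermediate vertex k = 0, 1, …, 3, update dist[i][j] ← min(dist[i][j], dist[i][k] + dist[k][j]). The final matrix gives, for each (i, j), the minimum total weight of any directed path from i to j (possibly empty when i = j).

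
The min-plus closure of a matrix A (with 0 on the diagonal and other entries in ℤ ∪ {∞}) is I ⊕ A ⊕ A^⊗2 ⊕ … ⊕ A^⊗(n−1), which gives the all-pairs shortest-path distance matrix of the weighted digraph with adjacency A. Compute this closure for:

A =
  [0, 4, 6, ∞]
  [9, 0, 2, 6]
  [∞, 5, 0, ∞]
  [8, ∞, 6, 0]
Closure =
  [0, 4, 6, 10]
  [9, 0, 2, 6]
  [14, 5, 0, 11]
  [8, 11, 6, 0]

This is the Floyd-Warshall all-pairs shortest-path computation. For each intermediate vertex k = 0, 1, …, 3, update dist[i][j] ← min(dist[i][j], dist[i][k] + dist[k][j]). The final matrix gives, for each (i, j), the minimum total weight of any directed path from i to j (possibly empty when i = j).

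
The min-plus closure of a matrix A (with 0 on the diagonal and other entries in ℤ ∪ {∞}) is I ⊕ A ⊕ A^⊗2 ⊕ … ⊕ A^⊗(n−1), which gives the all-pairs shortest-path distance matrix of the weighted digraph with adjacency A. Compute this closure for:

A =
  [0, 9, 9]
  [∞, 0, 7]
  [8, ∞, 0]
Closure =
  [0, 9, 9]
  [15, 0, 7]
  [8, 17, 0]

This is the Floyd-Warshall all-pairs shortest-path computation. For each intermediate vertex k = 0, 1, …, 2, update dist[i][j] ← min(dist[i][j], dist[i][k] + dist[k][j]). The final matrix gives, for each (i, j), the minimum total weight of any directed path from i to j (possibly empty when i = j).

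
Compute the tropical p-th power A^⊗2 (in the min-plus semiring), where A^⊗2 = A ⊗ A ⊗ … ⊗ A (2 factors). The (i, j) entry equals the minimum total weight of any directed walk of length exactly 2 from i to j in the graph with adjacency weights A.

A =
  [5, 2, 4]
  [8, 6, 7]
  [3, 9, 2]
A^⊗2 =
  [7, 7, 6]
  [10, 10, 9]
  [5, 5, 4]

Each entry (A^⊗2)_ij equals the minimum over all length-2 walks i = v_0 → v_1 → … → v_2 = j of Σ_t A[v_t][v_{t+1}]. For example, for (i, j) = (0, 2) we minimise over 3 possible intermediate vertex sequences; the minimum is 6, attained along the walk 0 → 2 → 2.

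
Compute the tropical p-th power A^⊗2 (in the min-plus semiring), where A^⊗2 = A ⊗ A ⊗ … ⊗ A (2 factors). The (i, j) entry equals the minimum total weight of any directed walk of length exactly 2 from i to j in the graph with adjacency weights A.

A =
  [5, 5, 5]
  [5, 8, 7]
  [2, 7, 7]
A^⊗2 =
  [7, 10, 10]
  [9, 10, 10]
  [7, 7, 7]

Each entry (A^⊗2)_ij equals the minimum over all length-2 walks i = v_0 → v_1 → … → v_2 = j of Σ_t A[v_t][v_{t+1}]. For example, for (i, j) = (0, 2) we minimise over 3 possible intermediate vertex sequences; the minimum is 10, attained along the walk 0 → 0 → 2.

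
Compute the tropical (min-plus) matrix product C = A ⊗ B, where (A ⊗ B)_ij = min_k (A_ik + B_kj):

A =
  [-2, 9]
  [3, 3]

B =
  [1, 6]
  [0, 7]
A ⊗ B =
  [-1, 4]
  [3, 9]

Apply the min-plus product entry-by-entry:
  C[0][0] = min over k of (A[0][0] + B[0][0] = -2 + 1 = -1, A[0][1] + B[1][0] = 9 + 0 = 9) = -1 (attained at k = 0)
  C[0][1] = min over k of (A[0][0] + B[0][1] = -2 + 6 = 4, A[0][1] + B[1][1] = 9 + 7 = 16) = 4 (attained at k = 0)
  C[1][0] = min over k of (A[1][0] + B[0][0] = 3 + 1 = 4, A[1][1] + B[1][0] = 3 + 0 = 3) = 3 (attained at k = 1)
  C[1][1] = min over k of (A[1][0] + B[0][1] = 3 + 6 = 9, A[1][1] + B[1][1] = 3 + 7 = 10) = 9 (attained at k = 0)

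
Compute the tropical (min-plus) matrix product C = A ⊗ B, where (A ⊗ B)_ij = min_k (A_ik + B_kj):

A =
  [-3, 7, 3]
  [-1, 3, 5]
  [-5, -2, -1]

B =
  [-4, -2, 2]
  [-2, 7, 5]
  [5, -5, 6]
A ⊗ B =
  [-7, -5, -1]
  [-5, -3, 1]
  [-9, -7, -3]

Apply the min-plus product entry-by-entry:
  C[0][0] = min over k of (A[0][0] + B[0][0] = -3 + -4 = -7, A[0][1] + B[1][0] = 7 + -2 = 5, A[0][2] + B[2][0] = 3 + 5 = 8) = -7 (attained at k = 0)
  C[0][1] = min over k of (A[0][0] + B[0][1] = -3 + -2 = -5, A[0][1] + B[1][1] = 7 + 7 = 14, A[0][2] + B[2][1] = 3 + -5 = -2) = -5 (attained at k = 0)
  C[0][2] = min over k of (A[0][0] + B[0][2] = -3 + 2 = -1, A[0][1] + B[1][2] = 7 + 5 = 12, A[0][2] + B[2][2] = 3 + 6 = 9) = -1 (attained at k = 0)
  C[1][0] = min over k of (A[1][0] + B[0][0] = -1 + -4 = -5, A[1][1] + B[1][0] = 3 + -2 = 1, A[1][2] + B[2][0] = 5 + 5 = 10) = -5 (attained at k = 0)
  C[1][1] = min over k of (A[1][0] + B[0][1] = -1 + -2 = -3, A[1][1] + B[1][1] = 3 + 7 = 10, A[1][2] + B[2][1] = 5 + -5 = 0) = -3 (attained at k = 0)
  C[1][2] = min over k of (A[1][0] + B[0][2] = -1 + 2 = 1, A[1][1] + B[1][2] = 3 + 5 = 8, A[1][2] + B[2][2] = 5 + 6 = 11) = 1 (attained at k = 0)
  C[2][0] = min over k of (A[2][0] + B[0][0] = -5 + -4 = -9, A[2][1] + B[1][0] = -2 + -2 = -4, A[2][2] + B[2][0] = -1 + 5 = 4) = -9 (attained at k = 0)
  C[2][1] = min over k of (A[2][0] + B[0][1] = -5 + -2 = -7, A[2][1] + B[1][1] = -2 + 7 = 5, A[2][2] + B[2][1] = -1 + -5 = -6) = -7 (attained at k = 0)
  C[2][2] = min over k of (A[2][0] + B[0][2] = -5 + 2 = -3, A[2][1] + B[1][2] = -2 + 5 = 3, A[2][2] + B[2][2] = -1 + 6 = 5) = -3 (attained at k = 0)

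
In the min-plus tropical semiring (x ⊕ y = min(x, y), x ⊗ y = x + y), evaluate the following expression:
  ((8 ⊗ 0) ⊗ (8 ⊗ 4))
((8 ⊗ 0) ⊗ (8 ⊗ 4)) = 20

Expand innermost to outermost. Recall ⊕ takes the minimum of its arguments and ⊗ takes their sum. Working out the expression ((8 ⊗ 0) ⊗ (8 ⊗ 4)) gives 20.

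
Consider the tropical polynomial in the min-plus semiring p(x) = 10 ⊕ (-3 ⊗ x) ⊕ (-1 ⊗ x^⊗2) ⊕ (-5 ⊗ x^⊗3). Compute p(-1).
p(-1) = -8

A tropical monomial a ⊗ x^⊗i evaluates to a + i · x. Evaluating each term at x = -1:
  Term 0 contributes 10 + 0 · -1 = 10
  Term 1 contributes -3 + 1 · -1 = -4
  Term 2 contributes -1 + 2 · -1 = -3
  Term 3 contributes -5 + 3 · -1 = -8
p(-1) = ⊕ of these = min[10, -4, -3, -8] = -8.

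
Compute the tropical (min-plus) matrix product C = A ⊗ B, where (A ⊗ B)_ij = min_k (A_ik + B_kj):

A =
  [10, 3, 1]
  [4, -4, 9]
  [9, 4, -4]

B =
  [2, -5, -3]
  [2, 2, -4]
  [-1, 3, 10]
A ⊗ B =
  [0, 4, -1]
  [-2, -2, -8]
  [-5, -1, 0]

Apply the min-plus product entry-by-entry:
  C[0][0] = min over k of (A[0][0] + B[0][0] = 10 + 2 = 12, A[0][1] + B[1][0] = 3 + 2 = 5, A[0][2] + B[2][0] = 1 + -1 = 0) = 0 (attained at k = 2)
  C[0][1] = min over k of (A[0][0] + B[0][1] = 10 + -5 = 5, A[0][1] + B[1][1] = 3 + 2 = 5, A[0][2] + B[2][1] = 1 + 3 = 4) = 4 (attained at k = 2)
  C[0][2] = min over k of (A[0][0] + B[0][2] = 10 + -3 = 7, A[0][1] + B[1][2] = 3 + -4 = -1, A[0][2] + B[2][2] = 1 + 10 = 11) = -1 (attained at k = 1)
  C[1][0] = min over k of (A[1][0] + B[0][0] = 4 + 2 = 6, A[1][1] + B[1][0] = -4 + 2 = -2, A[1][2] + B[2][0] = 9 + -1 = 8) = -2 (attained at k = 1)
  C[1][1] = min over k of (A[1][0] + B[0][1] = 4 + -5 = -1, A[1][1] + B[1][1] = -4 + 2 = -2, A[1][2] + B[2][1] = 9 + 3 = 12) = -2 (attained at k = 1)
  C[1][2] = min over k of (A[1][0] + B[0][2] = 4 + -3 = 1, A[1][1] + B[1][2] = -4 + -4 = -8, A[1][2] + B[2][2] = 9 + 10 = 19) = -8 (attained at k = 1)
  C[2][0] = min over k of (A[2][0] + B[0][0] = 9 + 2 = 11, A[2][1] + B[1][0] = 4 + 2 = 6, A[2][2] + B[2][0] = -4 + -1 = -5) = -5 (attained at k = 2)
  C[2][1] = min over k of (A[2][0] + B[0][1] = 9 + -5 = 4, A[2][1] + B[1][1] = 4 + 2 = 6, A[2][2] + B[2][1] = -4 + 3 = -1) = -1 (attained at k = 2)
  C[2][2] = min over k of (A[2][0] + B[0][2] = 9 + -3 = 6, A[2][1] + B[1][2] = 4 + -4 = 0, A[2][2] + B[2][2] = -4 + 10 = 6) = 0 (attained at k = 1)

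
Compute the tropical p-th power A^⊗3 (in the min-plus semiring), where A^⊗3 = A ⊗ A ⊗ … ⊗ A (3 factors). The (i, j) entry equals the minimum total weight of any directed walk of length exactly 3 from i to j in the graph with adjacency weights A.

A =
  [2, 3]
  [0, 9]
A^⊗3 =
  [5, 6]
  [3, 5]

Each entry (A^⊗3)_ij equals the minimum over all length-3 walks i = v_0 → v_1 → … → v_3 = j of Σ_t A[v_t][v_{t+1}]. For example, for (i, j) = (0, 1) we minimise over 4 possible intermediate vertex sequences; the minimum is 6, attained along the walk 0 → 1 → 0 → 1.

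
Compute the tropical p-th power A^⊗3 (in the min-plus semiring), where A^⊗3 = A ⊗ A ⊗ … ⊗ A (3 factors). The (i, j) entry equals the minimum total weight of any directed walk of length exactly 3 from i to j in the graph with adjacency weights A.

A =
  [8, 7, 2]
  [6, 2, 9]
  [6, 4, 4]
A^⊗3 =
  [12, 8, 10]
  [10, 6, 10]
  [12, 8, 12]

Each entry (A^⊗3)_ij equals the minimum over all length-3 walks i = v_0 → v_1 → … → v_3 = j of Σ_t A[v_t][v_{t+1}]. For example, for (i, j) = (0, 2) we minimise over 9 possible intermediate vertex sequences; the minimum is 10, attained along the walk 0 → 2 → 0 → 2.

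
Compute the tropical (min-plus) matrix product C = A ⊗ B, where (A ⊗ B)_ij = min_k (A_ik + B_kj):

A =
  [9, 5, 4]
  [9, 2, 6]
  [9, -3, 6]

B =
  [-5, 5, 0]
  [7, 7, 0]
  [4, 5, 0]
A ⊗ B =
  [4, 9, 4]
  [4, 9, 2]
  [4, 4, -3]

Apply the min-plus product entry-by-entry:
  C[0][0] = min over k of (A[0][0] + B[0][0] = 9 + -5 = 4, A[0][1] + B[1][0] = 5 + 7 = 12, A[0][2] + B[2][0] = 4 + 4 = 8) = 4 (attained at k = 0)
  C[0][1] = min over k of (A[0][0] + B[0][1] = 9 + 5 = 14, A[0][1] + B[1][1] = 5 + 7 = 12, A[0][2] + B[2][1] = 4 + 5 = 9) = 9 (attained at k = 2)
  C[0][2] = min over k of (A[0][0] + B[0][2] = 9 + 0 = 9, A[0][1] + B[1][2] = 5 + 0 = 5, A[0][2] + B[2][2] = 4 + 0 = 4) = 4 (attained at k = 2)
  C[1][0] = min over k of (A[1][0] + B[0][0] = 9 + -5 = 4, A[1][1] + B[1][0] = 2 + 7 = 9, A[1][2] + B[2][0] = 6 + 4 = 10) = 4 (attained at k = 0)
  C[1][1] = min over k of (A[1][0] + B[0][1] = 9 + 5 = 14, A[1][1] + B[1][1] = 2 + 7 = 9, A[1][2] + B[2][1] = 6 + 5 = 11) = 9 (attained at k = 1)
  C[1][2] = min over k of (A[1][0] + B[0][2] = 9 + 0 = 9, A[1][1] + B[1][2] = 2 + 0 = 2, A[1][2] + B[2][2] = 6 + 0 = 6) = 2 (attained at k = 1)
  C[2][0] = min over k of (A[2][0] + B[0][0] = 9 + -5 = 4, A[2][1] + B[1][0] = -3 + 7 = 4, A[2][2] + B[2][0] = 6 + 4 = 10) = 4 (attained at k = 0)
  C[2][1] = min over k of (A[2][0] + B[0][1] = 9 + 5 = 14, A[2][1] + B[1][1] = -3 + 7 = 4, A[2][2] + B[2][1] = 6 + 5 = 11) = 4 (attained at k = 1)
  C[2][2] = min over k of (A[2][0] + B[0][2] = 9 + 0 = 9, A[2][1] + B[1][2] = -3 + 0 = -3, A[2][2] + B[2][2] = 6 + 0 = 6) = -3 (attained at k = 1)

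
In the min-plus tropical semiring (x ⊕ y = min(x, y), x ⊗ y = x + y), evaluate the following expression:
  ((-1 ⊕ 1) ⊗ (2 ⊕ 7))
((-1 ⊕ 1) ⊗ (2 ⊕ 7)) = 1

Expand innermost to outermost. Recall ⊕ takes the minimum of its arguments and ⊗ takes their sum. Working out the expression ((-1 ⊕ 1) ⊗ (2 ⊕ 7)) gives 1.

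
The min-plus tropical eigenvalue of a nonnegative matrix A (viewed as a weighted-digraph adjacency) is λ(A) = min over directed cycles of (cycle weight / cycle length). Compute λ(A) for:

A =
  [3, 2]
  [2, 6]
λ(A) = 2

Enumerate directed cycles and compute their means (weight / length). Sample:
  cycle 0 → 0: weight = 3, length = 1, mean = 3/1 ≈ 3.000
  cycle 1 → 1: weight = 6, length = 1, mean = 6/1 ≈ 6.000
  cycle 0 → 1 → 0: weight = 4, length = 2, mean = 4/2 ≈ 2.000
  cycle 1 → 0 → 1: weight = 4, length = 2, mean = 4/2 ≈ 2.000
Minimum mean = 2.000, attained e.g. along the cycle 0 → 1 → 0 with weight 4 and length 2. So λ(A) = 4/2 = 2.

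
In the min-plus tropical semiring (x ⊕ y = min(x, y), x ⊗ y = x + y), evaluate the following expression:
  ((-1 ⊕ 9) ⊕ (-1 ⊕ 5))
((-1 ⊕ 9) ⊕ (-1 ⊕ 5)) = -1

Expand innermost to outermost. Recall ⊕ takes the minimum of its arguments and ⊗ takes their sum. Working out the expression ((-1 ⊕ 9) ⊕ (-1 ⊕ 5)) gives -1.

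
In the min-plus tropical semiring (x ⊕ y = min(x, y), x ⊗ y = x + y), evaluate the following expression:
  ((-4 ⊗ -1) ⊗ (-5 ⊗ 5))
((-4 ⊗ -1) ⊗ (-5 ⊗ 5)) = -5

Expand innermost to outermost. Recall ⊕ takes the minimum of its arguments and ⊗ takes their sum. Working out the expression ((-4 ⊗ -1) ⊗ (-5 ⊗ 5)) gives -5.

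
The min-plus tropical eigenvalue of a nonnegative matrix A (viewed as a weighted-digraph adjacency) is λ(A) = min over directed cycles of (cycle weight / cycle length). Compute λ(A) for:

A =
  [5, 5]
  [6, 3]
λ(A) = 3

Enumerate directed cycles and compute their means (weight / length). Sample:
  cycle 0 → 0: weight = 5, length = 1, mean = 5/1 ≈ 5.000
  cycle 1 → 1: weight = 3, length = 1, mean = 3/1 ≈ 3.000
  cycle 0 → 1 → 0: weight = 11, length = 2, mean = 11/2 ≈ 5.500
  cycle 1 → 0 → 1: weight = 11, length = 2, mean = 11/2 ≈ 5.500
Minimum mean = 3.000, attained e.g. along the cycle 1 → 1 with weight 3 and length 1. So λ(A) = 3/1 = 3.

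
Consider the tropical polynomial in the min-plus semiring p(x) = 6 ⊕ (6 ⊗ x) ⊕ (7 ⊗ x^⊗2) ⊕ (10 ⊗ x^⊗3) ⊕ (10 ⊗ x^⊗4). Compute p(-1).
p(-1) = 5

A tropical monomial a ⊗ x^⊗i evaluates to a + i · x. Evaluating each term at x = -1:
  Term 0 contributes 6 + 0 · -1 = 6
  Term 1 contributes 6 + 1 · -1 = 5
  Term 2 contributes 7 + 2 · -1 = 5
  Term 3 contributes 10 + 3 · -1 = 7
  Term 4 contributes 10 + 4 · -1 = 6
p(-1) = ⊕ of these = min[6, 5, 5, 7, 6] = 5.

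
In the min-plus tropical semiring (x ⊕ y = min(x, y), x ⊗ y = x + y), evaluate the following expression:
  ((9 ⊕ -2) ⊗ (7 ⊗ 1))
((9 ⊕ -2) ⊗ (7 ⊗ 1)) = 6

Expand innermost to outermost. Recall ⊕ takes the minimum of its arguments and ⊗ takes their sum. Working out the expression ((9 ⊕ -2) ⊗ (7 ⊗ 1)) gives 6.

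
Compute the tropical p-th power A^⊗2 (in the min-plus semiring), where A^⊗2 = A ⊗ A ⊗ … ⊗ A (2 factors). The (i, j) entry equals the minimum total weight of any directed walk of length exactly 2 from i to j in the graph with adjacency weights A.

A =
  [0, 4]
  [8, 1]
A^⊗2 =
  [0, 4]
  [8, 2]

Each entry (A^⊗2)_ij equals the minimum over all length-2 walks i = v_0 → v_1 → … → v_2 = j of Σ_t A[v_t][v_{t+1}]. For example, for (i, j) = (0, 1) we minimise over 2 possible intermediate vertex sequences; the minimum is 4, attained along the walk 0 → 0 → 1.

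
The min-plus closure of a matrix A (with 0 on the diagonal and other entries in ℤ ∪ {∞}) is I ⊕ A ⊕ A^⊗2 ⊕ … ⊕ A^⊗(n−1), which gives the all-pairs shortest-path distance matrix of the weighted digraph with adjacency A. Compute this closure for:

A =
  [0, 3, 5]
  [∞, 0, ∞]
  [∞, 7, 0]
Closure =
  [0, 3, 5]
  [∞, 0, ∞]
  [∞, 7, 0]

This is the Floyd-Warshall all-pairs shortest-path computation. For each intermediate vertex k = 0, 1, …, 2, update dist[i][j] ← min(dist[i][j], dist[i][k] + dist[k][j]). The final matrix gives, for each (i, j), the minimum total weight of any directed path from i to j (possibly empty when i = j).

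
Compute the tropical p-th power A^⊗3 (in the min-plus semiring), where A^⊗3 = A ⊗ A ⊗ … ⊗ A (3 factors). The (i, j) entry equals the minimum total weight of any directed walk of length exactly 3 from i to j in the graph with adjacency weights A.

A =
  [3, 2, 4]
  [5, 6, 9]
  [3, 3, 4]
A^⊗3 =
  [9, 8, 10]
  [11, 10, 12]
  [9, 8, 10]

Each entry (A^⊗3)_ij equals the minimum over all length-3 walks i = v_0 → v_1 → … → v_3 = j of Σ_t A[v_t][v_{t+1}]. For example, for (i, j) = (0, 2) we minimise over 9 possible intermediate vertex sequences; the minimum is 10, attained along the walk 0 → 0 → 0 → 2.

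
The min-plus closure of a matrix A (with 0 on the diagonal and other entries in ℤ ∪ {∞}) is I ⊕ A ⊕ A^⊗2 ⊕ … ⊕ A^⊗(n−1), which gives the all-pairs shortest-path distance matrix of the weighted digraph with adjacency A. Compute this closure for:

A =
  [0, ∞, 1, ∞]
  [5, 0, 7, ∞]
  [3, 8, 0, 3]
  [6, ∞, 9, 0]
Closure =
  [0, 9, 1, 4]
  [5, 0, 6, 9]
  [3, 8, 0, 3]
  [6, 15, 7, 0]

This is the Floyd-Warshall all-pairs shortest-path computation. For each intermediate vertex k = 0, 1, …, 3, update dist[i][j] ← min(dist[i][j], dist[i][k] + dist[k][j]). The final matrix gives, for each (i, j), the minimum total weight of any directed path from i to j (possibly empty when i = j).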